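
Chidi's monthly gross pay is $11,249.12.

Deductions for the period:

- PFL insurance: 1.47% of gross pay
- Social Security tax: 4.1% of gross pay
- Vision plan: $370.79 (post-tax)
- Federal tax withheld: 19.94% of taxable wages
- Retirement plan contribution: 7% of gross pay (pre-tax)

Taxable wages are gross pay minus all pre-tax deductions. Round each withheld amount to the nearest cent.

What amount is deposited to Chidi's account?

$7,378.26

Retirement plan contribution: $11,249.12 × 0.07 = $787.44
Taxable wages = $11,249.12 − $787.44 = $10,461.68
Federal tax withheld: $10,461.68 × 0.1994 = $2,086.06
Social Security tax: $11,249.12 × 0.041 = $461.21
PFL insurance: $11,249.12 × 0.0147 = $165.36
Vision plan: $370.79
Total deductions = $787.44 + $2,086.06 + $461.21 + $165.36 + $370.79 = $3,870.86
Net pay = $11,249.12 − $3,870.86 = $7,378.26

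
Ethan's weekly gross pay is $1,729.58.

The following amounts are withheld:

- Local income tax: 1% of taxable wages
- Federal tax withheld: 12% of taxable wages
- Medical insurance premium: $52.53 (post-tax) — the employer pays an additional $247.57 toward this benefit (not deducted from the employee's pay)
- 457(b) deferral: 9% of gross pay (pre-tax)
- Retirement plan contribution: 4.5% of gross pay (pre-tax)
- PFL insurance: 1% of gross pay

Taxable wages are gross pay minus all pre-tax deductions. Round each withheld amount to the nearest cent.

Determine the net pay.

457(b) deferral: $1,729.58 × 0.09 = $155.66
Retirement plan contribution: $1,729.58 × 0.045 = $77.83
Pre-tax total = $155.66 + $77.83 = $233.49
Taxable wages = $1,729.58 − $233.49 = $1,496.09
Local income tax: $1,496.09 × 0.01 = $14.96
Federal tax withheld: $1,496.09 × 0.12 = $179.53
PFL insurance: $1,729.58 × 0.01 = $17.30
Medical insurance premium: $52.53
(Employer's $247.57 toward medical insurance premium is not withheld from the employee.)
Total deductions = $155.66 + $77.83 + $14.96 + $179.53 + $17.30 + $52.53 = $497.81
Net pay = $1,729.58 − $497.81 = $1,231.77

$1,231.77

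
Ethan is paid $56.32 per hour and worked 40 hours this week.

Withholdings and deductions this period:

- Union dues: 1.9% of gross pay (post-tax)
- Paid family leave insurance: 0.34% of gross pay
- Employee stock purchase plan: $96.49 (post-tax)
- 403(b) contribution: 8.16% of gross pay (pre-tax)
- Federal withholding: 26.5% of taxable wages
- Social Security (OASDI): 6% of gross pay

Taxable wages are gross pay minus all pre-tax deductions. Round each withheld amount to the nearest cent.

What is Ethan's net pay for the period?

Gross pay: 40 × $56.32 = $2,252.80
403(b) contribution: $2,252.80 × 0.0816 = $183.83
Taxable wages = $2,252.80 − $183.83 = $2,068.97
Federal withholding: $2,068.97 × 0.265 = $548.28
Social Security (OASDI): $2,252.80 × 0.06 = $135.17
Paid family leave insurance: $2,252.80 × 0.0034 = $7.66
Employee stock purchase plan: $96.49
Union dues: $2,252.80 × 0.019 = $42.80
Total deductions = $183.83 + $548.28 + $135.17 + $7.66 + $96.49 + $42.80 = $1,014.23
Net pay = $2,252.80 − $1,014.23 = $1,238.57

$1,238.57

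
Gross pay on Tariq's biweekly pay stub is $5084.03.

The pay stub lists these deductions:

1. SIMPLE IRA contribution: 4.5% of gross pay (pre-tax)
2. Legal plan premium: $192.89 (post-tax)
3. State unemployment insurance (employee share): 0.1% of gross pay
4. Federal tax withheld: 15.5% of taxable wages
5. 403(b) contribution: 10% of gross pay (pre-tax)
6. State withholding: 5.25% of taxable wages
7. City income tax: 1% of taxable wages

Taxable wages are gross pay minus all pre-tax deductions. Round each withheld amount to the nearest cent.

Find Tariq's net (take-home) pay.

SIMPLE IRA contribution: $5084.03 × 0.045 = $228.78
403(b) contribution: $5084.03 × 0.1 = $508.40
Pre-tax total = $228.78 + $508.40 = $737.18
Taxable wages = $5084.03 − $737.18 = $4346.85
Federal tax withheld: $4346.85 × 0.155 = $673.76
State withholding: $4346.85 × 0.0525 = $228.21
City income tax: $4346.85 × 0.01 = $43.47
State unemployment insurance (employee share): $5084.03 × 0.001 = $5.08
Legal plan premium: $192.89
Total deductions = $228.78 + $508.40 + $673.76 + $228.21 + $43.47 + $5.08 + $192.89 = $1880.59
Net pay = $5084.03 − $1880.59 = $3203.44

$3203.44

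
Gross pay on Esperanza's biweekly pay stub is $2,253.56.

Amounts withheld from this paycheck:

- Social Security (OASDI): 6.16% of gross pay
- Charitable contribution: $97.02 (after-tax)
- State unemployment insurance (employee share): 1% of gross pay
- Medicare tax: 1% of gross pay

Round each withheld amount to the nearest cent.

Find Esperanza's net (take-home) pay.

State unemployment insurance (employee share): $2,253.56 × 0.01 = $22.54
Medicare tax: $2,253.56 × 0.01 = $22.54
Social Security (OASDI): $2,253.56 × 0.0616 = $138.82
Charitable contribution: $97.02
Total deductions = $22.54 + $22.54 + $138.82 + $97.02 = $280.92
Net pay = $2,253.56 − $280.92 = $1,972.64

$1,972.64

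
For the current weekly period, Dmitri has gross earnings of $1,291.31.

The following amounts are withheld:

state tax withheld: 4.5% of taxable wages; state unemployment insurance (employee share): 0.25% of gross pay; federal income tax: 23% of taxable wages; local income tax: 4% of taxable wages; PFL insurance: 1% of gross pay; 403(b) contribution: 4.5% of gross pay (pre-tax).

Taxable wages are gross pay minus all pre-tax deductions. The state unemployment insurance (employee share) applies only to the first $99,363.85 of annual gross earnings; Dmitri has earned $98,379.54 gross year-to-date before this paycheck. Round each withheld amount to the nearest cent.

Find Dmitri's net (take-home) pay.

$829.37

403(b) contribution: $1,291.31 × 0.045 = $58.11
Taxable wages = $1,291.31 − $58.11 = $1,233.20
Local income tax: $1,233.20 × 0.04 = $49.33
Federal income tax: $1,233.20 × 0.23 = $283.64
State tax withheld: $1,233.20 × 0.045 = $55.49
State unemployment insurance (employee share): only $99,363.85 − $98,379.54 = $984.31 of this check is subject → $984.31 × 0.0025 = $2.46
PFL insurance: $1,291.31 × 0.01 = $12.91
Total deductions = $58.11 + $49.33 + $283.64 + $55.49 + $2.46 + $12.91 = $461.94
Net pay = $1,291.31 − $461.94 = $829.37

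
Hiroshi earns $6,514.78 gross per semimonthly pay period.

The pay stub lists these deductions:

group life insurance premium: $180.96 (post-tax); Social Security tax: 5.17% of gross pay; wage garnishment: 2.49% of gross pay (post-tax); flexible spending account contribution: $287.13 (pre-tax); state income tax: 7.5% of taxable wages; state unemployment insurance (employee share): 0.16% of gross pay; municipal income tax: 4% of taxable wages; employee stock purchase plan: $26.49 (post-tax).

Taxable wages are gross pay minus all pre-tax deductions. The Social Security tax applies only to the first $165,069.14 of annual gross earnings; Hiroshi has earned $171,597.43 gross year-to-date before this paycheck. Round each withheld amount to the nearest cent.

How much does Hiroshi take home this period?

$5,131.38

Flexible spending account contribution: $287.13
Taxable wages = $6,514.78 − $287.13 = $6,227.65
Municipal income tax: $6,227.65 × 0.04 = $249.11
State income tax: $6,227.65 × 0.075 = $467.07
State unemployment insurance (employee share): $6,514.78 × 0.0016 = $10.42
Social Security tax: annual cap $165,069.14 already reached (YTD $171,597.43), so $0.00
Employee stock purchase plan: $26.49
Group life insurance premium: $180.96
Wage garnishment: $6,514.78 × 0.0249 = $162.22
Total deductions = $287.13 + $249.11 + $467.07 + $10.42 + $0.00 + $26.49 + $180.96 + $162.22 = $1,383.40
Net pay = $6,514.78 − $1,383.40 = $5,131.38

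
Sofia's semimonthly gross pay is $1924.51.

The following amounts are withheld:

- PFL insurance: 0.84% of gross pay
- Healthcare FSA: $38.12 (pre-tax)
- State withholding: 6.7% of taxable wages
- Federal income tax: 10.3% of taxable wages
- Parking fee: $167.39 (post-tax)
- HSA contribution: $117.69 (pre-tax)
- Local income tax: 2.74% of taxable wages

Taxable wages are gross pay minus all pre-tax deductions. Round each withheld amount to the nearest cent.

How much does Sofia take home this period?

$1236.00

HSA contribution: $117.69
Healthcare FSA: $38.12
Pre-tax total = $117.69 + $38.12 = $155.81
Taxable wages = $1924.51 − $155.81 = $1768.70
Federal income tax: $1768.70 × 0.103 = $182.18
Local income tax: $1768.70 × 0.0274 = $48.46
State withholding: $1768.70 × 0.067 = $118.50
PFL insurance: $1924.51 × 0.0084 = $16.17
Parking fee: $167.39
Total deductions = $117.69 + $38.12 + $182.18 + $48.46 + $118.50 + $16.17 + $167.39 = $688.51
Net pay = $1924.51 − $688.51 = $1236.00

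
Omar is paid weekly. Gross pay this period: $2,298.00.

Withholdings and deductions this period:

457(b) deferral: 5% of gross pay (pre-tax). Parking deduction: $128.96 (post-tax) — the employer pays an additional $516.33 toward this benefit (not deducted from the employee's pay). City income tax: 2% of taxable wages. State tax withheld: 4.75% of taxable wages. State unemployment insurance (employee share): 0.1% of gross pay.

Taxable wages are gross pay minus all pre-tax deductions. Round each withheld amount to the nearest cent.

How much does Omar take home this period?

457(b) deferral: $2,298.00 × 0.05 = $114.90
Taxable wages = $2,298.00 − $114.90 = $2,183.10
State tax withheld: $2,183.10 × 0.0475 = $103.70
City income tax: $2,183.10 × 0.02 = $43.66
State unemployment insurance (employee share): $2,298.00 × 0.001 = $2.30
Parking deduction: $128.96
(Employer's $516.33 toward parking deduction is not withheld from the employee.)
Total deductions = $114.90 + $103.70 + $43.66 + $2.30 + $128.96 = $393.52
Net pay = $2,298.00 − $393.52 = $1,904.48

$1,904.48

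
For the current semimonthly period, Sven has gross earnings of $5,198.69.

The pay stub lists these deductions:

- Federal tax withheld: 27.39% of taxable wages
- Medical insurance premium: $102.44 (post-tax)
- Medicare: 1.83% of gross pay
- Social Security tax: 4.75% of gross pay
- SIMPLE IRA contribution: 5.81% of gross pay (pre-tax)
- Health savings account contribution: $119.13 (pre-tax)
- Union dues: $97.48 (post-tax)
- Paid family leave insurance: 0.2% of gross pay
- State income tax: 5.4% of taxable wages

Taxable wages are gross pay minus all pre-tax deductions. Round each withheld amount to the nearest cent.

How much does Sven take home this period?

$2,658.57

SIMPLE IRA contribution: $5,198.69 × 0.0581 = $302.04
Health savings account contribution: $119.13
Pre-tax total = $302.04 + $119.13 = $421.17
Taxable wages = $5,198.69 − $421.17 = $4,777.52
State income tax: $4,777.52 × 0.054 = $257.99
Federal tax withheld: $4,777.52 × 0.2739 = $1,308.56
Paid family leave insurance: $5,198.69 × 0.002 = $10.40
Medicare: $5,198.69 × 0.0183 = $95.14
Social Security tax: $5,198.69 × 0.0475 = $246.94
Medical insurance premium: $102.44
Union dues: $97.48
Total deductions = $302.04 + $119.13 + $257.99 + $1,308.56 + $10.40 + $95.14 + $246.94 + $102.44 + $97.48 = $2,540.12
Net pay = $5,198.69 − $2,540.12 = $2,658.57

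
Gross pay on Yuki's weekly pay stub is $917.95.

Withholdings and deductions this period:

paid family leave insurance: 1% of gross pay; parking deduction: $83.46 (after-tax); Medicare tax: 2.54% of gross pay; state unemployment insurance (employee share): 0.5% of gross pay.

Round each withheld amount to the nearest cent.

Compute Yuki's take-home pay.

Medicare tax: $917.95 × 0.0254 = $23.32
Paid family leave insurance: $917.95 × 0.01 = $9.18
State unemployment insurance (employee share): $917.95 × 0.005 = $4.59
Parking deduction: $83.46
Total deductions = $23.32 + $9.18 + $4.59 + $83.46 = $120.55
Net pay = $917.95 − $120.55 = $797.40

$797.40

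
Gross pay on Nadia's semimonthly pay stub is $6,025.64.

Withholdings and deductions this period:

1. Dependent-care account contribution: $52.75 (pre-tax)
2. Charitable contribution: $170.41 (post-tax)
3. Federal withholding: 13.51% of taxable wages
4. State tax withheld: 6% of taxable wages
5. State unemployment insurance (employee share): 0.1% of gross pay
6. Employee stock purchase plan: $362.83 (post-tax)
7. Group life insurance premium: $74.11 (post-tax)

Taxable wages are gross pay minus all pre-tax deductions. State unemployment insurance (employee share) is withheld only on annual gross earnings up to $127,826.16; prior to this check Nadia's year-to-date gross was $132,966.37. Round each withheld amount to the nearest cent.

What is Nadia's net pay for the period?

$4,200.23

Dependent-care account contribution: $52.75
Taxable wages = $6,025.64 − $52.75 = $5,972.89
State tax withheld: $5,972.89 × 0.06 = $358.37
Federal withholding: $5,972.89 × 0.1351 = $806.94
State unemployment insurance (employee share): annual cap $127,826.16 already reached (YTD $132,966.37), so $0.00
Charitable contribution: $170.41
Employee stock purchase plan: $362.83
Group life insurance premium: $74.11
Total deductions = $52.75 + $358.37 + $806.94 + $0.00 + $170.41 + $362.83 + $74.11 = $1,825.41
Net pay = $6,025.64 − $1,825.41 = $4,200.23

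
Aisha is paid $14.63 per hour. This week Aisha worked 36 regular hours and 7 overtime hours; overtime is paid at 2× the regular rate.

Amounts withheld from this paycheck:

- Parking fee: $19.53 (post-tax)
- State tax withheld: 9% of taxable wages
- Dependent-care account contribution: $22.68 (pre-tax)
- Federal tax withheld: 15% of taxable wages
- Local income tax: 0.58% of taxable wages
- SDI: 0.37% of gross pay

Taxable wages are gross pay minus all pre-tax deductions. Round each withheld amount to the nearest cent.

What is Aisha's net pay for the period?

$512.36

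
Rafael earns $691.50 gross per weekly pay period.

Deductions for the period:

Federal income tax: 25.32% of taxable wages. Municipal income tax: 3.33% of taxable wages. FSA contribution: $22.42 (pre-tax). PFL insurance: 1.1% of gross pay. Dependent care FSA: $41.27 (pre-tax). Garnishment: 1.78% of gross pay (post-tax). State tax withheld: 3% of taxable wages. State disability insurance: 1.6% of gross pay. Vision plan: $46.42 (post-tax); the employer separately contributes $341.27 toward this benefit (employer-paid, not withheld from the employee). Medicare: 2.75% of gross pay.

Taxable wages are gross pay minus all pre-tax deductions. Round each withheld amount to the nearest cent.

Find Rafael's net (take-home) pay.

$332.69

FSA contribution: $22.42
Dependent care FSA: $41.27
Pre-tax total = $22.42 + $41.27 = $63.69
Taxable wages = $691.50 − $63.69 = $627.81
State tax withheld: $627.81 × 0.03 = $18.83
Municipal income tax: $627.81 × 0.0333 = $20.91
Federal income tax: $627.81 × 0.2532 = $158.96
PFL insurance: $691.50 × 0.011 = $7.61
Medicare: $691.50 × 0.0275 = $19.02
State disability insurance: $691.50 × 0.016 = $11.06
Vision plan: $46.42
Garnishment: $691.50 × 0.0178 = $12.31
(Employer's $341.27 toward vision plan is not withheld from the employee.)
Total deductions = $22.42 + $41.27 + $18.83 + $20.91 + $158.96 + $7.61 + $19.02 + $11.06 + $46.42 + $12.31 = $358.81
Net pay = $691.50 − $358.81 = $332.69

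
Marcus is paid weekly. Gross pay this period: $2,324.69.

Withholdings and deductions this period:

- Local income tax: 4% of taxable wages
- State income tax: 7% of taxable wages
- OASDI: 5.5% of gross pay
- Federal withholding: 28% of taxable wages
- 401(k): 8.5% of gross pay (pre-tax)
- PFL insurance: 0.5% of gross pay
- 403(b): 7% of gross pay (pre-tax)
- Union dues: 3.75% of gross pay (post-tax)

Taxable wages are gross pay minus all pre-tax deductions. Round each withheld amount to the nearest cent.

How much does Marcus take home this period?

403(b): $2,324.69 × 0.07 = $162.73
401(k): $2,324.69 × 0.085 = $197.60
Pre-tax total = $162.73 + $197.60 = $360.33
Taxable wages = $2,324.69 − $360.33 = $1,964.36
Federal withholding: $1,964.36 × 0.28 = $550.02
Local income tax: $1,964.36 × 0.04 = $78.57
State income tax: $1,964.36 × 0.07 = $137.51
PFL insurance: $2,324.69 × 0.005 = $11.62
OASDI: $2,324.69 × 0.055 = $127.86
Union dues: $2,324.69 × 0.0375 = $87.18
Total deductions = $162.73 + $197.60 + $550.02 + $78.57 + $137.51 + $11.62 + $127.86 + $87.18 = $1,353.09
Net pay = $2,324.69 − $1,353.09 = $971.60

$971.60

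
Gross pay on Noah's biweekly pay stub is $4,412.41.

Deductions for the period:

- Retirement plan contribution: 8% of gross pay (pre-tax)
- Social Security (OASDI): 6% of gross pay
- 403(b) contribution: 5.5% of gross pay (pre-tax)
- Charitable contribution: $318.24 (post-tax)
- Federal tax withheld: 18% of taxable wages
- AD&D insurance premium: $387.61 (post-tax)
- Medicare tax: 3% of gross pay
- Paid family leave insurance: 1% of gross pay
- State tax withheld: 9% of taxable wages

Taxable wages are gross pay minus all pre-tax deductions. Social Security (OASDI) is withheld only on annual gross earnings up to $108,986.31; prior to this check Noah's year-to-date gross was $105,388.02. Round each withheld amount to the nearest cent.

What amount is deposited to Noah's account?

403(b) contribution: $4,412.41 × 0.055 = $242.68
Retirement plan contribution: $4,412.41 × 0.08 = $352.99
Pre-tax total = $242.68 + $352.99 = $595.67
Taxable wages = $4,412.41 − $595.67 = $3,816.74
State tax withheld: $3,816.74 × 0.09 = $343.51
Federal tax withheld: $3,816.74 × 0.18 = $687.01
Social Security (OASDI): only $108,986.31 − $105,388.02 = $3,598.29 of this check is subject → $3,598.29 × 0.06 = $215.90
Paid family leave insurance: $4,412.41 × 0.01 = $44.12
Medicare tax: $4,412.41 × 0.03 = $132.37
Charitable contribution: $318.24
AD&D insurance premium: $387.61
Total deductions = $242.68 + $352.99 + $343.51 + $687.01 + $215.90 + $44.12 + $132.37 + $318.24 + $387.61 = $2,724.43
Net pay = $4,412.41 − $2,724.43 = $1,687.98

$1,687.98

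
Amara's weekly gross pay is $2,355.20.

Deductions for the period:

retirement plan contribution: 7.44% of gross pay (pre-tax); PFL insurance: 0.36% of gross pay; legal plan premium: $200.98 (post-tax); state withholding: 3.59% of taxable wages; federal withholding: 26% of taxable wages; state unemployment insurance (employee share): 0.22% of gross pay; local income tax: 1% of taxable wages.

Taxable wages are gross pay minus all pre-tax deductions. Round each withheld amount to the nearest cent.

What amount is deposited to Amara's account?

$1,298.48

Retirement plan contribution: $2,355.20 × 0.0744 = $175.23
Taxable wages = $2,355.20 − $175.23 = $2,179.97
Local income tax: $2,179.97 × 0.01 = $21.80
State withholding: $2,179.97 × 0.0359 = $78.26
Federal withholding: $2,179.97 × 0.26 = $566.79
State unemployment insurance (employee share): $2,355.20 × 0.0022 = $5.18
PFL insurance: $2,355.20 × 0.0036 = $8.48
Legal plan premium: $200.98
Total deductions = $175.23 + $21.80 + $78.26 + $566.79 + $5.18 + $8.48 + $200.98 = $1,056.72
Net pay = $2,355.20 − $1,056.72 = $1,298.48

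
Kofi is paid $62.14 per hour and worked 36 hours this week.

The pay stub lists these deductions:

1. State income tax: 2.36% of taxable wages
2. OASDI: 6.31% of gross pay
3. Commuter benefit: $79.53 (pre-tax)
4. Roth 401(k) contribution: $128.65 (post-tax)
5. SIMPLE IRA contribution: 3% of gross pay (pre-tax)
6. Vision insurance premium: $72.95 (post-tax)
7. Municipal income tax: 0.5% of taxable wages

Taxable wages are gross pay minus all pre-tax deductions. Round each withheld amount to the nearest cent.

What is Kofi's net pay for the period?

$1,687.86

Gross pay: 36 × $62.14 = $2,237.04
Commuter benefit: $79.53
SIMPLE IRA contribution: $2,237.04 × 0.03 = $67.11
Pre-tax total = $79.53 + $67.11 = $146.64
Taxable wages = $2,237.04 − $146.64 = $2,090.40
State income tax: $2,090.40 × 0.0236 = $49.33
Municipal income tax: $2,090.40 × 0.005 = $10.45
OASDI: $2,237.04 × 0.0631 = $141.16
Vision insurance premium: $72.95
Roth 401(k) contribution: $128.65
Total deductions = $79.53 + $67.11 + $49.33 + $10.45 + $141.16 + $72.95 + $128.65 = $549.18
Net pay = $2,237.04 − $549.18 = $1,687.86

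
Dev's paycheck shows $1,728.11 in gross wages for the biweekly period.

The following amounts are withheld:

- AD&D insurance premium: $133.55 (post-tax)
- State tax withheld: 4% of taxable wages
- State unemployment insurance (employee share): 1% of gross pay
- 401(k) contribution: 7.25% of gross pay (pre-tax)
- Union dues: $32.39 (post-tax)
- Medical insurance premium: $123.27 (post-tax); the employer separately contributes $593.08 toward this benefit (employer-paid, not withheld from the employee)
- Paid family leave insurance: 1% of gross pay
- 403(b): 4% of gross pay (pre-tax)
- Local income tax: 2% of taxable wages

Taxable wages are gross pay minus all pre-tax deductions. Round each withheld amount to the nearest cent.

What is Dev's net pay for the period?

403(b): $1,728.11 × 0.04 = $69.12
401(k) contribution: $1,728.11 × 0.0725 = $125.29
Pre-tax total = $69.12 + $125.29 = $194.41
Taxable wages = $1,728.11 − $194.41 = $1,533.70
State tax withheld: $1,533.70 × 0.04 = $61.35
Local income tax: $1,533.70 × 0.02 = $30.67
State unemployment insurance (employee share): $1,728.11 × 0.01 = $17.28
Paid family leave insurance: $1,728.11 × 0.01 = $17.28
Medical insurance premium: $123.27
Union dues: $32.39
AD&D insurance premium: $133.55
(Employer's $593.08 toward medical insurance premium is not withheld from the employee.)
Total deductions = $69.12 + $125.29 + $61.35 + $30.67 + $17.28 + $17.28 + $123.27 + $32.39 + $133.55 = $610.20
Net pay = $1,728.11 − $610.20 = $1,117.91

$1,117.91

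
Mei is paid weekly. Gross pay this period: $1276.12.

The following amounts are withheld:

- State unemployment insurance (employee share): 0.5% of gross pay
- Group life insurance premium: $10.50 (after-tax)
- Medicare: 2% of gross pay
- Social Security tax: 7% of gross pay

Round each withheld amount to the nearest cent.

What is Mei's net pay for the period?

$1144.39

Medicare: $1276.12 × 0.02 = $25.52
State unemployment insurance (employee share): $1276.12 × 0.005 = $6.38
Social Security tax: $1276.12 × 0.07 = $89.33
Group life insurance premium: $10.50
Total deductions = $25.52 + $6.38 + $89.33 + $10.50 = $131.73
Net pay = $1276.12 − $131.73 = $1144.39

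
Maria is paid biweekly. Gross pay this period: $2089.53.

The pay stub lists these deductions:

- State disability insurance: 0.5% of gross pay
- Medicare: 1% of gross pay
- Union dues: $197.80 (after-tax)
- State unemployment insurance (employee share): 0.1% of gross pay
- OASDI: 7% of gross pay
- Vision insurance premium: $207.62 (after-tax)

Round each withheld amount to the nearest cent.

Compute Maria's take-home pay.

State disability insurance: $2089.53 × 0.005 = $10.45
Medicare: $2089.53 × 0.01 = $20.90
State unemployment insurance (employee share): $2089.53 × 0.001 = $2.09
OASDI: $2089.53 × 0.07 = $146.27
Union dues: $197.80
Vision insurance premium: $207.62
Total deductions = $10.45 + $20.90 + $2.09 + $146.27 + $197.80 + $207.62 = $585.13
Net pay = $2089.53 − $585.13 = $1504.40

$1504.40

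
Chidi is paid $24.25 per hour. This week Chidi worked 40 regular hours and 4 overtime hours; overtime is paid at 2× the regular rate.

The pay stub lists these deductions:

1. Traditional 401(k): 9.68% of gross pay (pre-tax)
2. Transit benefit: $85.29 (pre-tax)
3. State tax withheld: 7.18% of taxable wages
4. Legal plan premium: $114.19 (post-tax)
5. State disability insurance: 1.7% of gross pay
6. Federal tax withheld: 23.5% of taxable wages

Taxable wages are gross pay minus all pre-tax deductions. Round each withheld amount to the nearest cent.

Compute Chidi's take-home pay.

$535.67

Regular pay: 40 × $24.25 = $970.00
Overtime pay: 4 × $24.25 × 2 = $194.00
Gross pay = $970.00 + $194.00 = $1164.00
Transit benefit: $85.29
Traditional 401(k): $1164.00 × 0.0968 = $112.68
Pre-tax total = $85.29 + $112.68 = $197.97
Taxable wages = $1164.00 − $197.97 = $966.03
State tax withheld: $966.03 × 0.0718 = $69.36
Federal tax withheld: $966.03 × 0.235 = $227.02
State disability insurance: $1164.00 × 0.017 = $19.79
Legal plan premium: $114.19
Total deductions = $85.29 + $112.68 + $69.36 + $227.02 + $19.79 + $114.19 = $628.33
Net pay = $1164.00 − $628.33 = $535.67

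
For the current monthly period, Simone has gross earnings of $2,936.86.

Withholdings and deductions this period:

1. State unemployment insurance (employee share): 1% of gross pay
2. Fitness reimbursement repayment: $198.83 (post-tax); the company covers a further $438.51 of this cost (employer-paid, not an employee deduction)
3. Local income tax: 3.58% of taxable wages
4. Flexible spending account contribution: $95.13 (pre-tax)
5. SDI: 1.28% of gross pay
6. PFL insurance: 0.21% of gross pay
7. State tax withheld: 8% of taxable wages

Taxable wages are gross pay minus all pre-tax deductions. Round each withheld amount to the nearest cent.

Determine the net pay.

$2,240.70

Flexible spending account contribution: $95.13
Taxable wages = $2,936.86 − $95.13 = $2,841.73
Local income tax: $2,841.73 × 0.0358 = $101.73
State tax withheld: $2,841.73 × 0.08 = $227.34
SDI: $2,936.86 × 0.0128 = $37.59
PFL insurance: $2,936.86 × 0.0021 = $6.17
State unemployment insurance (employee share): $2,936.86 × 0.01 = $29.37
Fitness reimbursement repayment: $198.83
(Employer's $438.51 toward fitness reimbursement repayment is not withheld from the employee.)
Total deductions = $95.13 + $101.73 + $227.34 + $37.59 + $6.17 + $29.37 + $198.83 = $696.16
Net pay = $2,936.86 − $696.16 = $2,240.70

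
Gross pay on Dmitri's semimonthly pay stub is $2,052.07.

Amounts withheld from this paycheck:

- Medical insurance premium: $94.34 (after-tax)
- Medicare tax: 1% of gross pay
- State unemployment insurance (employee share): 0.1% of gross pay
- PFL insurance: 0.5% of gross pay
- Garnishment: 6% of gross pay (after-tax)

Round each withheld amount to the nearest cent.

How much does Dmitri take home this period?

$1,801.78

Medicare tax: $2,052.07 × 0.01 = $20.52
PFL insurance: $2,052.07 × 0.005 = $10.26
State unemployment insurance (employee share): $2,052.07 × 0.001 = $2.05
Medical insurance premium: $94.34
Garnishment: $2,052.07 × 0.06 = $123.12
Total deductions = $20.52 + $10.26 + $2.05 + $94.34 + $123.12 = $250.29
Net pay = $2,052.07 − $250.29 = $1,801.78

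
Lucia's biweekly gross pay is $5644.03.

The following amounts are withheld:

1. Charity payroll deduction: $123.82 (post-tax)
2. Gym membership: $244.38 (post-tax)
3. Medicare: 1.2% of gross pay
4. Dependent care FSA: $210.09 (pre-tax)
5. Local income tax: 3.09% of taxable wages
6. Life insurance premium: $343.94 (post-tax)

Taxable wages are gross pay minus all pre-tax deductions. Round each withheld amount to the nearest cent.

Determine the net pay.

$4486.16

Dependent care FSA: $210.09
Taxable wages = $5644.03 − $210.09 = $5433.94
Local income tax: $5433.94 × 0.0309 = $167.91
Medicare: $5644.03 × 0.012 = $67.73
Life insurance premium: $343.94
Gym membership: $244.38
Charity payroll deduction: $123.82
Total deductions = $210.09 + $167.91 + $67.73 + $343.94 + $244.38 + $123.82 = $1157.87
Net pay = $5644.03 − $1157.87 = $4486.16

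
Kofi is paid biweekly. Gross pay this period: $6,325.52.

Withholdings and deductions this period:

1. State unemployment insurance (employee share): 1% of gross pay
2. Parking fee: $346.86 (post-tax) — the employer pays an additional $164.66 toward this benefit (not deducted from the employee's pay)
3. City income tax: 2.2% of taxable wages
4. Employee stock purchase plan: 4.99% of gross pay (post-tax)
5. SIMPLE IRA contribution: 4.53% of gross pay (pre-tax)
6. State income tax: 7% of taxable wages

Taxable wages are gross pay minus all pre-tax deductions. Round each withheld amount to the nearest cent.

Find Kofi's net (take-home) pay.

SIMPLE IRA contribution: $6,325.52 × 0.0453 = $286.55
Taxable wages = $6,325.52 − $286.55 = $6,038.97
State income tax: $6,038.97 × 0.07 = $422.73
City income tax: $6,038.97 × 0.022 = $132.86
State unemployment insurance (employee share): $6,325.52 × 0.01 = $63.26
Employee stock purchase plan: $6,325.52 × 0.0499 = $315.64
Parking fee: $346.86
(Employer's $164.66 toward parking fee is not withheld from the employee.)
Total deductions = $286.55 + $422.73 + $132.86 + $63.26 + $315.64 + $346.86 = $1,567.90
Net pay = $6,325.52 − $1,567.90 = $4,757.62

$4,757.62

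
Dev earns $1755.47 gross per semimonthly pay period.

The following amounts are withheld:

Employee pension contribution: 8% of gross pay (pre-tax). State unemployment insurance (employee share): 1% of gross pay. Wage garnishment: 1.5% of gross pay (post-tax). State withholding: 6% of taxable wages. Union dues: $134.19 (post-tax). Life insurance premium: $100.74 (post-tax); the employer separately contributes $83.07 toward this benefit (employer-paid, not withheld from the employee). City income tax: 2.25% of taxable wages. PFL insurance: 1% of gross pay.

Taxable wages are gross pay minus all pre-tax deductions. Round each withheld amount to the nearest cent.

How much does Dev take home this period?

Employee pension contribution: $1755.47 × 0.08 = $140.44
Taxable wages = $1755.47 − $140.44 = $1615.03
State withholding: $1615.03 × 0.06 = $96.90
City income tax: $1615.03 × 0.0225 = $36.34
PFL insurance: $1755.47 × 0.01 = $17.55
State unemployment insurance (employee share): $1755.47 × 0.01 = $17.55
Life insurance premium: $100.74
Union dues: $134.19
Wage garnishment: $1755.47 × 0.015 = $26.33
(Employer's $83.07 toward life insurance premium is not withheld from the employee.)
Total deductions = $140.44 + $96.90 + $36.34 + $17.55 + $17.55 + $100.74 + $134.19 + $26.33 = $570.04
Net pay = $1755.47 − $570.04 = $1185.43

$1185.43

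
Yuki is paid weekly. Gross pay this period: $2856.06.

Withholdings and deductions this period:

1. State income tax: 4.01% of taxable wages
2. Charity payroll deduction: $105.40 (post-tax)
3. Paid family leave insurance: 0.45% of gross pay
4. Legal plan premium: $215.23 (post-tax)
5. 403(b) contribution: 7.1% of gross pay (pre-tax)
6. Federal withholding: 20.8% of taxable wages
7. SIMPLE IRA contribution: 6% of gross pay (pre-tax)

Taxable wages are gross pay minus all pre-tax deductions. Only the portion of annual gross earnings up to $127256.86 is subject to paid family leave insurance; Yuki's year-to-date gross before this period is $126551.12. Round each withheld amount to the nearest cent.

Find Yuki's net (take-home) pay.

SIMPLE IRA contribution: $2856.06 × 0.06 = $171.36
403(b) contribution: $2856.06 × 0.071 = $202.78
Pre-tax total = $171.36 + $202.78 = $374.14
Taxable wages = $2856.06 − $374.14 = $2481.92
Federal withholding: $2481.92 × 0.208 = $516.24
State income tax: $2481.92 × 0.0401 = $99.52
Paid family leave insurance: only $127256.86 − $126551.12 = $705.74 of this check is subject → $705.74 × 0.0045 = $3.18
Legal plan premium: $215.23
Charity payroll deduction: $105.40
Total deductions = $171.36 + $202.78 + $516.24 + $99.52 + $3.18 + $215.23 + $105.40 = $1313.71
Net pay = $2856.06 − $1313.71 = $1542.35

$1542.35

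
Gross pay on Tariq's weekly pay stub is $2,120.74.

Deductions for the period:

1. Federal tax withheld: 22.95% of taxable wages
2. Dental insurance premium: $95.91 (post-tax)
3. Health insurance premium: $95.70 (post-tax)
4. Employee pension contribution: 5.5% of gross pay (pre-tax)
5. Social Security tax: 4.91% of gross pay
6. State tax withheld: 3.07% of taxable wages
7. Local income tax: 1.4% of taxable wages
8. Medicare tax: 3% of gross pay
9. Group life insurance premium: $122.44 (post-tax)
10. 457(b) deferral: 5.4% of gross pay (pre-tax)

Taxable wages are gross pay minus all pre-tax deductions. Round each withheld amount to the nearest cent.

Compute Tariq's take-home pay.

$889.66

Employee pension contribution: $2,120.74 × 0.055 = $116.64
457(b) deferral: $2,120.74 × 0.054 = $114.52
Pre-tax total = $116.64 + $114.52 = $231.16
Taxable wages = $2,120.74 − $231.16 = $1,889.58
Local income tax: $1,889.58 × 0.014 = $26.45
State tax withheld: $1,889.58 × 0.0307 = $58.01
Federal tax withheld: $1,889.58 × 0.2295 = $433.66
Medicare tax: $2,120.74 × 0.03 = $63.62
Social Security tax: $2,120.74 × 0.0491 = $104.13
Dental insurance premium: $95.91
Health insurance premium: $95.70
Group life insurance premium: $122.44
Total deductions = $116.64 + $114.52 + $26.45 + $58.01 + $433.66 + $63.62 + $104.13 + $95.91 + $95.70 + $122.44 = $1,231.08
Net pay = $2,120.74 − $1,231.08 = $889.66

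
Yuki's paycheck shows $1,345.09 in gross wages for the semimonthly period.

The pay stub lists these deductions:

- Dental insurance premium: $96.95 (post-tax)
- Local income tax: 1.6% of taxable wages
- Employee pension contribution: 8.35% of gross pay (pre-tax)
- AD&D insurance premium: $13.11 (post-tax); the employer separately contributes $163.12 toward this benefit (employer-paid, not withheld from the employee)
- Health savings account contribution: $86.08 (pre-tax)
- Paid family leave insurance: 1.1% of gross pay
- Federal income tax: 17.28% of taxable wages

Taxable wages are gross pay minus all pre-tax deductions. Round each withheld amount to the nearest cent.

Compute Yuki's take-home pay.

Health savings account contribution: $86.08
Employee pension contribution: $1,345.09 × 0.0835 = $112.32
Pre-tax total = $86.08 + $112.32 = $198.40
Taxable wages = $1,345.09 − $198.40 = $1,146.69
Local income tax: $1,146.69 × 0.016 = $18.35
Federal income tax: $1,146.69 × 0.1728 = $198.15
Paid family leave insurance: $1,345.09 × 0.011 = $14.80
AD&D insurance premium: $13.11
Dental insurance premium: $96.95
(Employer's $163.12 toward AD&D insurance premium is not withheld from the employee.)
Total deductions = $86.08 + $112.32 + $18.35 + $198.15 + $14.80 + $13.11 + $96.95 = $539.76
Net pay = $1,345.09 − $539.76 = $805.33

$805.33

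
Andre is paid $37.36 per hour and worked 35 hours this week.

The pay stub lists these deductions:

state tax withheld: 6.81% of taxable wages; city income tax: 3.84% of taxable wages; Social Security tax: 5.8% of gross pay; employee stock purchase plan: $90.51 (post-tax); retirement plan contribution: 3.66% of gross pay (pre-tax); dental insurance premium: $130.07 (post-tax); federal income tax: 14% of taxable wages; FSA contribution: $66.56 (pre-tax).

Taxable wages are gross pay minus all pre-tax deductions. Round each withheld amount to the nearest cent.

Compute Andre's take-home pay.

$602.63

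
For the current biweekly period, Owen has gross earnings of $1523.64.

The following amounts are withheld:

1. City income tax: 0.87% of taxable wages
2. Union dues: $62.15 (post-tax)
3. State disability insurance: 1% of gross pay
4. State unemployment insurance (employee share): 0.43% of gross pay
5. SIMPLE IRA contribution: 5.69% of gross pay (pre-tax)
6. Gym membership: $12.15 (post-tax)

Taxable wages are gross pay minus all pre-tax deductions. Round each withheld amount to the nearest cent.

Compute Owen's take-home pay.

$1328.35

SIMPLE IRA contribution: $1523.64 × 0.0569 = $86.70
Taxable wages = $1523.64 − $86.70 = $1436.94
City income tax: $1436.94 × 0.0087 = $12.50
State unemployment insurance (employee share): $1523.64 × 0.0043 = $6.55
State disability insurance: $1523.64 × 0.01 = $15.24
Union dues: $62.15
Gym membership: $12.15
Total deductions = $86.70 + $12.50 + $6.55 + $15.24 + $62.15 + $12.15 = $195.29
Net pay = $1523.64 − $195.29 = $1328.35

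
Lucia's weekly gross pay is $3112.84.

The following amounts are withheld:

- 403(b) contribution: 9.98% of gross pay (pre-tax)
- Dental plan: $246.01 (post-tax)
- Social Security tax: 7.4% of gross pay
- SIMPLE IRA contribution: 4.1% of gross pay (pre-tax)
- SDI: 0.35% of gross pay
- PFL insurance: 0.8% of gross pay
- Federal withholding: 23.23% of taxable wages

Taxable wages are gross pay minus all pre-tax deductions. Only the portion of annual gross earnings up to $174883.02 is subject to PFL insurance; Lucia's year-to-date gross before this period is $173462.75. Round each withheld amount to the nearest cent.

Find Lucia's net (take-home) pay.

$1554.64

SIMPLE IRA contribution: $3112.84 × 0.041 = $127.63
403(b) contribution: $3112.84 × 0.0998 = $310.66
Pre-tax total = $127.63 + $310.66 = $438.29
Taxable wages = $3112.84 − $438.29 = $2674.55
Federal withholding: $2674.55 × 0.2323 = $621.30
Social Security tax: $3112.84 × 0.074 = $230.35
PFL insurance: only $174883.02 − $173462.75 = $1420.27 of this check is subject → $1420.27 × 0.008 = $11.36
SDI: $3112.84 × 0.0035 = $10.89
Dental plan: $246.01
Total deductions = $127.63 + $310.66 + $621.30 + $230.35 + $11.36 + $10.89 + $246.01 = $1558.20
Net pay = $3112.84 − $1558.20 = $1554.64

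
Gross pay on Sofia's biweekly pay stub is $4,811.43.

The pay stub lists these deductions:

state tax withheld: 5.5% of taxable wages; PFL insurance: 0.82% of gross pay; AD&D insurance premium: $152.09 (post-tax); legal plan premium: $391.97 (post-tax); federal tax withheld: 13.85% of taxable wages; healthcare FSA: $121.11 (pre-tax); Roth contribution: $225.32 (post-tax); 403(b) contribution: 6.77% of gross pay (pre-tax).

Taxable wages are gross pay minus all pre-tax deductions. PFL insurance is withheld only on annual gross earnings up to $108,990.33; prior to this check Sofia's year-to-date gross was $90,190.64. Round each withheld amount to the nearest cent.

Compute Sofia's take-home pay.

$2,711.21

403(b) contribution: $4,811.43 × 0.0677 = $325.73
Healthcare FSA: $121.11
Pre-tax total = $325.73 + $121.11 = $446.84
Taxable wages = $4,811.43 − $446.84 = $4,364.59
Federal tax withheld: $4,364.59 × 0.1385 = $604.50
State tax withheld: $4,364.59 × 0.055 = $240.05
PFL insurance: cap not yet reached, full $4,811.43 is subject → $4,811.43 × 0.0082 = $39.45
Roth contribution: $225.32
Legal plan premium: $391.97
AD&D insurance premium: $152.09
Total deductions = $325.73 + $121.11 + $604.50 + $240.05 + $39.45 + $225.32 + $391.97 + $152.09 = $2,100.22
Net pay = $4,811.43 − $2,100.22 = $2,711.21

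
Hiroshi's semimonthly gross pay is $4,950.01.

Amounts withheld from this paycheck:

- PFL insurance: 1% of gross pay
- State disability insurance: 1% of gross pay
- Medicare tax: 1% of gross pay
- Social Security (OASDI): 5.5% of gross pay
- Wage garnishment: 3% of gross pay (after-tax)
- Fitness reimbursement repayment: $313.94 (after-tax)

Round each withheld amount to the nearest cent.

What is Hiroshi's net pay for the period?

$4,066.82

State disability insurance: $4,950.01 × 0.01 = $49.50
Social Security (OASDI): $4,950.01 × 0.055 = $272.25
PFL insurance: $4,950.01 × 0.01 = $49.50
Medicare tax: $4,950.01 × 0.01 = $49.50
Fitness reimbursement repayment: $313.94
Wage garnishment: $4,950.01 × 0.03 = $148.50
Total deductions = $49.50 + $272.25 + $49.50 + $49.50 + $313.94 + $148.50 = $883.19
Net pay = $4,950.01 − $883.19 = $4,066.82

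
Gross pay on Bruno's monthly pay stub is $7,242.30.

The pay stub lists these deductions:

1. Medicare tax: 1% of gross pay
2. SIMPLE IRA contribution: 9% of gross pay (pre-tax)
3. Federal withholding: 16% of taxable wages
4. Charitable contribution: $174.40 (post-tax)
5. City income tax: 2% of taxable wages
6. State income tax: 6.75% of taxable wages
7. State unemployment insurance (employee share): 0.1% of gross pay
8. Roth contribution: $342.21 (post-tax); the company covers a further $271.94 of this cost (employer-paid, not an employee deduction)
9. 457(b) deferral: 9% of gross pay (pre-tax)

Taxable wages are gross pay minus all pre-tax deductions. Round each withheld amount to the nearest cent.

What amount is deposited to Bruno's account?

$3,872.59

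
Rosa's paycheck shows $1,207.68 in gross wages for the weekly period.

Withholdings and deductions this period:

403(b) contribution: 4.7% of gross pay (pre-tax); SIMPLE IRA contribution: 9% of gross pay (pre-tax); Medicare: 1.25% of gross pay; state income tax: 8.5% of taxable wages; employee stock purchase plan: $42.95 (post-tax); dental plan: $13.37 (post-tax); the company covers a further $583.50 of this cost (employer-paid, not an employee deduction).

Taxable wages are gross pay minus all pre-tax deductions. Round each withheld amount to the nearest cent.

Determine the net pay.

$882.22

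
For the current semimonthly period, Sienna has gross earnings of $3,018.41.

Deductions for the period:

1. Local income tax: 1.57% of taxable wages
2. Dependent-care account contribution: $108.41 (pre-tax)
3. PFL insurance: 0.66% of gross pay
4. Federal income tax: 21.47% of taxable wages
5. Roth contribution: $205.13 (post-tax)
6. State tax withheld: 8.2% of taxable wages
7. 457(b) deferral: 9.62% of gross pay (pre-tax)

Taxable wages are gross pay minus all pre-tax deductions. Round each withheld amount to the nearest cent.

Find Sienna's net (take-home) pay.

457(b) deferral: $3,018.41 × 0.0962 = $290.37
Dependent-care account contribution: $108.41
Pre-tax total = $290.37 + $108.41 = $398.78
Taxable wages = $3,018.41 − $398.78 = $2,619.63
State tax withheld: $2,619.63 × 0.082 = $214.81
Local income tax: $2,619.63 × 0.0157 = $41.13
Federal income tax: $2,619.63 × 0.2147 = $562.43
PFL insurance: $3,018.41 × 0.0066 = $19.92
Roth contribution: $205.13
Total deductions = $290.37 + $108.41 + $214.81 + $41.13 + $562.43 + $19.92 + $205.13 = $1,442.20
Net pay = $3,018.41 − $1,442.20 = $1,576.21

$1,576.21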